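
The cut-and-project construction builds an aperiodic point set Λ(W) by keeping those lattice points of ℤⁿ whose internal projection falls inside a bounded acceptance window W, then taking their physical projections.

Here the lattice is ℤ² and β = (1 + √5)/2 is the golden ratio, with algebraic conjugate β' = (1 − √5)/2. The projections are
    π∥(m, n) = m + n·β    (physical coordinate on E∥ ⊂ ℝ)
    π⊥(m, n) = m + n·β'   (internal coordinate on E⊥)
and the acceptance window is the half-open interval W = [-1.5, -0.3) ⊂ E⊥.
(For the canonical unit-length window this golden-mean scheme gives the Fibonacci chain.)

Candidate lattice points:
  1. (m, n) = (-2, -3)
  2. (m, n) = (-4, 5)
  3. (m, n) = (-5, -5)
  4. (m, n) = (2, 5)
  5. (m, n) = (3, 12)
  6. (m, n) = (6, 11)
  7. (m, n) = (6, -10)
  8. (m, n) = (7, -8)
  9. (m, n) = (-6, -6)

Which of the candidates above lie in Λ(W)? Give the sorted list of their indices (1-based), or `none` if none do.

Compute β' = (1−√5)/2 = -0.61803, so π⊥(m,n) = m -0.61803·n.
#1 (-2,-3): internal coord -2 + (-3)·β' = -0.14590; -0.14590 ∉ [-1.5, -0.3) → out
#2 (-4,5): internal coord -4 + (5)·β' = -7.09017; -7.09017 ∉ [-1.5, -0.3) → out
#3 (-5,-5): internal coord -5 + (-5)·β' = -1.90983; -1.90983 ∉ [-1.5, -0.3) → out
#4 (2,5): internal coord 2 + (5)·β' = -1.09017; -1.09017 ∈ [-1.5, -0.3) → IN Λ
#5 (3,12): internal coord 3 + (12)·β' = -4.41641; -4.41641 ∉ [-1.5, -0.3) → out
#6 (6,11): internal coord 6 + (11)·β' = -0.79837; -0.79837 ∈ [-1.5, -0.3) → IN Λ
#7 (6,-10): internal coord 6 + (-10)·β' = +12.18034; +12.18034 ∉ [-1.5, -0.3) → out
#8 (7,-8): internal coord 7 + (-8)·β' = +11.94427; +11.94427 ∉ [-1.5, -0.3) → out
#9 (-6,-6): internal coord -6 + (-6)·β' = -2.29180; -2.29180 ∉ [-1.5, -0.3) → out

4, 6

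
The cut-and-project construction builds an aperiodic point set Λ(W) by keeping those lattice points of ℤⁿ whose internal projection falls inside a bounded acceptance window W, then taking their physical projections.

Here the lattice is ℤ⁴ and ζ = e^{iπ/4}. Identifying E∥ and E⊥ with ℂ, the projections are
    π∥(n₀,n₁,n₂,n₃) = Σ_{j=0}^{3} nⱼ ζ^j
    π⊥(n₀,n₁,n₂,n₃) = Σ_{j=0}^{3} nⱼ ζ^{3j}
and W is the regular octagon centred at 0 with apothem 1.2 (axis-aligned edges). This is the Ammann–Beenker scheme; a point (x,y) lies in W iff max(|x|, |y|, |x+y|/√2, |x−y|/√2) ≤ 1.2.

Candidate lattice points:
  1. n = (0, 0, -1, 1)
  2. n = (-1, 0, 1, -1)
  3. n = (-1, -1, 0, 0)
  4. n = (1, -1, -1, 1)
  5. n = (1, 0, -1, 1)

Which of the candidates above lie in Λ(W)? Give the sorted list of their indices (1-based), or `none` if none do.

3

Internal map: ζ^{3j} for j=0..3 gives (1,0), (−√2/2,√2/2), (0,−1), (√2/2,√2/2).
#1 (0, 0, -1, 1): internal (0.7071, 1.7071); octagon support 1.7071 vs apothem 1.2 → ∉ W
#2 (-1, 0, 1, -1): internal (-1.7071, -1.7071); octagon support 2.4142 vs apothem 1.2 → ∉ W
#3 (-1, -1, 0, 0): internal (-0.2929, -0.7071); octagon support 0.7071 vs apothem 1.2 → ∈ W
#4 (1, -1, -1, 1): internal (2.4142, 1.0000); octagon support 2.4142 vs apothem 1.2 → ∉ W
#5 (1, 0, -1, 1): internal (1.7071, 1.7071); octagon support 2.4142 vs apothem 1.2 → ∉ W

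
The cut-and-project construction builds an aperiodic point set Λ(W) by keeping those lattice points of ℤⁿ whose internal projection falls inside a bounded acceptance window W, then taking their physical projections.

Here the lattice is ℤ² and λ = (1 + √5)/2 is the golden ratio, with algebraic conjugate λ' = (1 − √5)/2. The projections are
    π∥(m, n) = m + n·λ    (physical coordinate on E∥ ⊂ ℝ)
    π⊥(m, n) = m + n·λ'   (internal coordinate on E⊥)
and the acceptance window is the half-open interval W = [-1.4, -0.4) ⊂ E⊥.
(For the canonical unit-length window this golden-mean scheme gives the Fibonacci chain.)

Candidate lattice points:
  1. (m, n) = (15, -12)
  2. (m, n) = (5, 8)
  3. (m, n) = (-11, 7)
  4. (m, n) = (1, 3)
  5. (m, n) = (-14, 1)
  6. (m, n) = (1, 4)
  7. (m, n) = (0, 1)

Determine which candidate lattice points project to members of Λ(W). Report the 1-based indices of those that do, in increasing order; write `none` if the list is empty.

4, 7

Compute λ' = (1−√5)/2 = -0.61803, so π⊥(m,n) = m -0.61803·n.
[1] lift (15,-12): star map gives 22.41641; window check -1.4 ≤ 22.41641 < -0.4 is false → out
[2] lift (5,8): star map gives 0.05573; window check -1.4 ≤ 0.05573 < -0.4 is false → out
[3] lift (-11,7): star map gives -15.32624; window check -1.4 ≤ -15.32624 < -0.4 is false → out
[4] lift (1,3): star map gives -0.85410; window check -1.4 ≤ -0.85410 < -0.4 is true → IN Λ
[5] lift (-14,1): star map gives -14.61803; window check -1.4 ≤ -14.61803 < -0.4 is false → out
[6] lift (1,4): star map gives -1.47214; window check -1.4 ≤ -1.47214 < -0.4 is false → out
[7] lift (0,1): star map gives -0.61803; window check -1.4 ≤ -0.61803 < -0.4 is true → IN Λ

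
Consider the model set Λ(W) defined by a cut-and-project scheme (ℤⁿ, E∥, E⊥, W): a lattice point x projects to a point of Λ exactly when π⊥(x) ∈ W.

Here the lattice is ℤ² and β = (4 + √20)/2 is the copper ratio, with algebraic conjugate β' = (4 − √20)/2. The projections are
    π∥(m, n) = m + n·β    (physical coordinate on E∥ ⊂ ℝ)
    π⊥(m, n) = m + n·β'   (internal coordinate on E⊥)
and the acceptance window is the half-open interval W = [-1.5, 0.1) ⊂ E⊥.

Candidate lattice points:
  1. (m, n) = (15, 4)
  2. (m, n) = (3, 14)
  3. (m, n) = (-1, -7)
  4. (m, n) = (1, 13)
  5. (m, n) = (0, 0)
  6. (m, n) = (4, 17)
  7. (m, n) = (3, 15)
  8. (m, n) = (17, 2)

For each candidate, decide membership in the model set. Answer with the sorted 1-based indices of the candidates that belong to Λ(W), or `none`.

β' = (4−√20)/2 ≈ -0.23607.
candidate 1: (m,n)=(15,4) → π∥ = 15+4·β ≈ 31.94427, π⊥ = 15+4·β' ≈ 14.05573 ∉ [-1.5, 0.1) ⇒ out
candidate 2: (m,n)=(3,14) → π∥ = 3+14·β ≈ 62.30495, π⊥ = 3+14·β' ≈ -0.30495 ∈ [-1.5, 0.1) ⇒ IN Λ
candidate 3: (m,n)=(-1,-7) → π∥ = -1-7·β ≈ -30.65248, π⊥ = -1-7·β' ≈ 0.65248 ∉ [-1.5, 0.1) ⇒ out
candidate 4: (m,n)=(1,13) → π∥ = 1+13·β ≈ 56.06888, π⊥ = 1+13·β' ≈ -2.06888 ∉ [-1.5, 0.1) ⇒ out
candidate 5: (m,n)=(0,0) → π∥ = 0+0·β ≈ 0.00000, π⊥ = 0+0·β' ≈ 0.00000 ∈ [-1.5, 0.1) ⇒ IN Λ
candidate 6: (m,n)=(4,17) → π∥ = 4+17·β ≈ 76.01316, π⊥ = 4+17·β' ≈ -0.01316 ∈ [-1.5, 0.1) ⇒ IN Λ
candidate 7: (m,n)=(3,15) → π∥ = 3+15·β ≈ 66.54102, π⊥ = 3+15·β' ≈ -0.54102 ∈ [-1.5, 0.1) ⇒ IN Λ
candidate 8: (m,n)=(17,2) → π∥ = 17+2·β ≈ 25.47214, π⊥ = 17+2·β' ≈ 16.52786 ∉ [-1.5, 0.1) ⇒ out

2, 5, 6, 7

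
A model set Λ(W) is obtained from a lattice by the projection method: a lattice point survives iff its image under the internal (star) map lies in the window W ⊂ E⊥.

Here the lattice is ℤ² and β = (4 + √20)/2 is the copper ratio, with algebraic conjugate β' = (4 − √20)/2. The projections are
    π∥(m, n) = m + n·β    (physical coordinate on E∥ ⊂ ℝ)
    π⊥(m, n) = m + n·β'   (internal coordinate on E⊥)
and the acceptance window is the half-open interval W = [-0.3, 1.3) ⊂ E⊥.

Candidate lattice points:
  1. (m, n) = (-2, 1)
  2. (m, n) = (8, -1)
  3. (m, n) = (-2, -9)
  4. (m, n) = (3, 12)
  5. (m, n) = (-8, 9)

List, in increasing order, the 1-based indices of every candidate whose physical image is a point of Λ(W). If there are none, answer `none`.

3, 4

Numerically β ≈ 4.23607 and β' = −1/β ≈ -0.23607.
[1] lift (-2,1): star map gives -2.23607; window check -0.3 ≤ -2.23607 < 1.3 is false → out
[2] lift (8,-1): star map gives 8.23607; window check -0.3 ≤ 8.23607 < 1.3 is false → out
[3] lift (-2,-9): star map gives 0.12461; window check -0.3 ≤ 0.12461 < 1.3 is true → IN Λ
[4] lift (3,12): star map gives 0.16718; window check -0.3 ≤ 0.16718 < 1.3 is true → IN Λ
[5] lift (-8,9): star map gives -10.12461; window check -0.3 ≤ -10.12461 < 1.3 is false → out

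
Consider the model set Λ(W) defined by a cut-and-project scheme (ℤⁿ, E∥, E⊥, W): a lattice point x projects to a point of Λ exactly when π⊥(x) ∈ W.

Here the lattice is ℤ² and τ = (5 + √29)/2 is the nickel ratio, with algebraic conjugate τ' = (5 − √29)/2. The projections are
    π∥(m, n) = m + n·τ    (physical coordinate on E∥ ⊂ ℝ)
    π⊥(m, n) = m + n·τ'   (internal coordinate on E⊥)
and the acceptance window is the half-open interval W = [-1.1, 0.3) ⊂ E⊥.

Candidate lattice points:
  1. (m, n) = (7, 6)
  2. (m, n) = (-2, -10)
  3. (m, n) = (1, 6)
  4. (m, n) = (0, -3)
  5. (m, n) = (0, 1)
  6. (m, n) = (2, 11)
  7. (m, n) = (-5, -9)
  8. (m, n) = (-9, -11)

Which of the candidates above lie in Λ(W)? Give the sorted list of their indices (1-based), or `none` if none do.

Numerically τ ≈ 5.1926 and τ' = −1/τ ≈ -0.1926.
#1 (7,6): internal coord 7 + (6)·τ' = +5.8445; +5.8445 ∉ [-1.1, 0.3) → out
#2 (-2,-10): internal coord -2 + (-10)·τ' = -0.0742; -0.0742 ∈ [-1.1, 0.3) → IN Λ
#3 (1,6): internal coord 1 + (6)·τ' = -0.1555; -0.1555 ∈ [-1.1, 0.3) → IN Λ
#4 (0,-3): internal coord 0 + (-3)·τ' = +0.5777; +0.5777 ∉ [-1.1, 0.3) → out
#5 (0,1): internal coord 0 + (1)·τ' = -0.1926; -0.1926 ∈ [-1.1, 0.3) → IN Λ
#6 (2,11): internal coord 2 + (11)·τ' = -0.1184; -0.1184 ∈ [-1.1, 0.3) → IN Λ
#7 (-5,-9): internal coord -5 + (-9)·τ' = -3.2668; -3.2668 ∉ [-1.1, 0.3) → out
#8 (-9,-11): internal coord -9 + (-11)·τ' = -6.8816; -6.8816 ∉ [-1.1, 0.3) → out

2, 3, 5, 6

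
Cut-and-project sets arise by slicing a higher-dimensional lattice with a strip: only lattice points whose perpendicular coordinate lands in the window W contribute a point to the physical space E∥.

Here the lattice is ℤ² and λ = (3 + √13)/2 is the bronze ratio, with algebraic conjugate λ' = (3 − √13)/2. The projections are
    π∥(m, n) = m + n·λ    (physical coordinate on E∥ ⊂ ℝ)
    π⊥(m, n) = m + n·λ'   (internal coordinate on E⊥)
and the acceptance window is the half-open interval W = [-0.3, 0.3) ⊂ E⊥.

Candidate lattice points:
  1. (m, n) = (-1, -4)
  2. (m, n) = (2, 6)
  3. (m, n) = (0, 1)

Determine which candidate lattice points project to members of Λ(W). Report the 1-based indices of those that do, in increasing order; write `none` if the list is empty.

Numerically λ ≈ 3.302776 and λ' = −1/λ ≈ -0.302776.
[1] lift (-1,-4): star map gives 0.211103; window check -0.3 ≤ 0.211103 < 0.3 is true → IN Λ
[2] lift (2,6): star map gives 0.183346; window check -0.3 ≤ 0.183346 < 0.3 is true → IN Λ
[3] lift (0,1): star map gives -0.302776; window check -0.3 ≤ -0.302776 < 0.3 is false → out

1, 2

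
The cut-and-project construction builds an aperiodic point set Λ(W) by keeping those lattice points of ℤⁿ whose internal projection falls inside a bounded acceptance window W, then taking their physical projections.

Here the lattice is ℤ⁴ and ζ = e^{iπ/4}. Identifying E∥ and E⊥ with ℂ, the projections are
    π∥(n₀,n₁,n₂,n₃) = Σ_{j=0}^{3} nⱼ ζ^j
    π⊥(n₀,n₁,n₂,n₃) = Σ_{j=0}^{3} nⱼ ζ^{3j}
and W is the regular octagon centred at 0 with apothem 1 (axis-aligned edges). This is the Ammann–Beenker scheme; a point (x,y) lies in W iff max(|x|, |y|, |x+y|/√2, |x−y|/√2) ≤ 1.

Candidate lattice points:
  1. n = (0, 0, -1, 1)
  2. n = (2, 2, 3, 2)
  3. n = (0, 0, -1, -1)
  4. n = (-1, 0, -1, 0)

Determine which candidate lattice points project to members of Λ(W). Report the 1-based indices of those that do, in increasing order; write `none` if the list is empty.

π⊥(n) = n₀ + n₁ζ³ + n₂ζ⁶ + n₃ζ⁹ where ζ = e^{iπ/4}.
candidate 1: n = (0, 0, -1, 1) → π⊥ ≈ (+0.7071, +1.7071); max(|x|,|y|,|x±y|/√2) = 1.7071 > 1 ⇒ ∉ W
candidate 2: n = (2, 2, 3, 2) → π⊥ ≈ (+2.0000, -0.1716); max(|x|,|y|,|x±y|/√2) = 2.0000 > 1 ⇒ ∉ W
candidate 3: n = (0, 0, -1, -1) → π⊥ ≈ (-0.7071, +0.2929); max(|x|,|y|,|x±y|/√2) = 0.7071 ≤ 1 ⇒ ∈ W
candidate 4: n = (-1, 0, -1, 0) → π⊥ ≈ (-1.0000, +1.0000); max(|x|,|y|,|x±y|/√2) = 1.4142 > 1 ⇒ ∉ W

3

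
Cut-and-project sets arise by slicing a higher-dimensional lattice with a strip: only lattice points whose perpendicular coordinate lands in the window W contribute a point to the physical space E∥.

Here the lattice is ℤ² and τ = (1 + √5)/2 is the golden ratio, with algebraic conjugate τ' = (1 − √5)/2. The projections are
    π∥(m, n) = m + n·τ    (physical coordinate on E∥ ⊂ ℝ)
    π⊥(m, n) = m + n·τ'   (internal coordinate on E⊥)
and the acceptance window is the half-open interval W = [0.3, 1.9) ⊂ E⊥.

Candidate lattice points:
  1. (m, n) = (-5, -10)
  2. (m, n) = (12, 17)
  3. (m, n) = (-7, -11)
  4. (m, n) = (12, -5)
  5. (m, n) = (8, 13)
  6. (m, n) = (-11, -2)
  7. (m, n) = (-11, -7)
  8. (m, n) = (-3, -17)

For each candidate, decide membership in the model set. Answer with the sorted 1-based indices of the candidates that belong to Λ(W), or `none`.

Compute τ' = (1−√5)/2 = -0.61803, so π⊥(m,n) = m -0.61803·n.
candidate 1: (m,n)=(-5,-10) → π∥ = -5-10·τ ≈ -21.18034, π⊥ = -5-10·τ' ≈ 1.18034 ∈ [0.3, 1.9) ⇒ IN Λ
candidate 2: (m,n)=(12,17) → π∥ = 12+17·τ ≈ 39.50658, π⊥ = 12+17·τ' ≈ 1.49342 ∈ [0.3, 1.9) ⇒ IN Λ
candidate 3: (m,n)=(-7,-11) → π∥ = -7-11·τ ≈ -24.79837, π⊥ = -7-11·τ' ≈ -0.20163 ∉ [0.3, 1.9) ⇒ out
candidate 4: (m,n)=(12,-5) → π∥ = 12-5·τ ≈ 3.90983, π⊥ = 12-5·τ' ≈ 15.09017 ∉ [0.3, 1.9) ⇒ out
candidate 5: (m,n)=(8,13) → π∥ = 8+13·τ ≈ 29.03444, π⊥ = 8+13·τ' ≈ -0.03444 ∉ [0.3, 1.9) ⇒ out
candidate 6: (m,n)=(-11,-2) → π∥ = -11-2·τ ≈ -14.23607, π⊥ = -11-2·τ' ≈ -9.76393 ∉ [0.3, 1.9) ⇒ out
candidate 7: (m,n)=(-11,-7) → π∥ = -11-7·τ ≈ -22.32624, π⊥ = -11-7·τ' ≈ -6.67376 ∉ [0.3, 1.9) ⇒ out
candidate 8: (m,n)=(-3,-17) → π∥ = -3-17·τ ≈ -30.50658, π⊥ = -3-17·τ' ≈ 7.50658 ∉ [0.3, 1.9) ⇒ out

1, 2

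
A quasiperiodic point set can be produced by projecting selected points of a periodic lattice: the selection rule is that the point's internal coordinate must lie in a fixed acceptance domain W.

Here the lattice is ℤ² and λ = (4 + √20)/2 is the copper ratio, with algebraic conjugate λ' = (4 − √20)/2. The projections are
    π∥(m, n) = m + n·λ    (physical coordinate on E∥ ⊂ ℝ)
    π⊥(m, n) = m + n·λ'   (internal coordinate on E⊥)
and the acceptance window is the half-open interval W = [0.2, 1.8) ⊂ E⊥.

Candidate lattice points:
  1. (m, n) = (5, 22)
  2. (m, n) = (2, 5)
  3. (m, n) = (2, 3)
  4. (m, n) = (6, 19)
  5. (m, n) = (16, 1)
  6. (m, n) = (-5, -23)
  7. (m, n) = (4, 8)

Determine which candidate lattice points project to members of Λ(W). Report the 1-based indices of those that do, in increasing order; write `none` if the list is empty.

2, 3, 4, 6

Compute λ' = (4−√20)/2 = -0.23607, so π⊥(m,n) = m -0.23607·n.
#1 (5,22): internal coord 5 + (22)·λ' = -0.19350; -0.19350 ∉ [0.2, 1.8) → out
#2 (2,5): internal coord 2 + (5)·λ' = +0.81966; +0.81966 ∈ [0.2, 1.8) → IN Λ
#3 (2,3): internal coord 2 + (3)·λ' = +1.29180; +1.29180 ∈ [0.2, 1.8) → IN Λ
#4 (6,19): internal coord 6 + (19)·λ' = +1.51471; +1.51471 ∈ [0.2, 1.8) → IN Λ
#5 (16,1): internal coord 16 + (1)·λ' = +15.76393; +15.76393 ∉ [0.2, 1.8) → out
#6 (-5,-23): internal coord -5 + (-23)·λ' = +0.42956; +0.42956 ∈ [0.2, 1.8) → IN Λ
#7 (4,8): internal coord 4 + (8)·λ' = +2.11146; +2.11146 ∉ [0.2, 1.8) → out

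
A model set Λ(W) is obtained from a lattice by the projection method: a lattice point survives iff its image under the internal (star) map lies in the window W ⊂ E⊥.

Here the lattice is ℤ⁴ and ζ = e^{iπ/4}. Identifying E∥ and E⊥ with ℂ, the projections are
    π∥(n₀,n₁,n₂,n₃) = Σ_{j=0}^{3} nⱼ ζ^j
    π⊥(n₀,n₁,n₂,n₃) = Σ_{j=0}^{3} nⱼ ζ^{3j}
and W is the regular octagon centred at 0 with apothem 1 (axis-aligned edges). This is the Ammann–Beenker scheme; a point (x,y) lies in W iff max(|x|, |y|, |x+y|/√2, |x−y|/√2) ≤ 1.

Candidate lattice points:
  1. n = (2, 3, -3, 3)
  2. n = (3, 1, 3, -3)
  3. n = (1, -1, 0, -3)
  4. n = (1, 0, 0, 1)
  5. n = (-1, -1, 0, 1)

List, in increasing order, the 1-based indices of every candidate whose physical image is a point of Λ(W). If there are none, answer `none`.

With ζ = e^{iπ/4} the internal vectors are ζ^0,ζ^3,ζ^6,ζ^9.
candidate 1: n = (2, 3, -3, 3) → π⊥ ≈ (+2.00000, +7.24264); max(|x|,|y|,|x±y|/√2) = 7.24264 > 1 ⇒ ∉ W
candidate 2: n = (3, 1, 3, -3) → π⊥ ≈ (+0.17157, -4.41421); max(|x|,|y|,|x±y|/√2) = 4.41421 > 1 ⇒ ∉ W
candidate 3: n = (1, -1, 0, -3) → π⊥ ≈ (-0.41421, -2.82843); max(|x|,|y|,|x±y|/√2) = 2.82843 > 1 ⇒ ∉ W
candidate 4: n = (1, 0, 0, 1) → π⊥ ≈ (+1.70711, +0.70711); max(|x|,|y|,|x±y|/√2) = 1.70711 > 1 ⇒ ∉ W
candidate 5: n = (-1, -1, 0, 1) → π⊥ ≈ (+0.41421, +0.00000); max(|x|,|y|,|x±y|/√2) = 0.41421 ≤ 1 ⇒ ∈ W

5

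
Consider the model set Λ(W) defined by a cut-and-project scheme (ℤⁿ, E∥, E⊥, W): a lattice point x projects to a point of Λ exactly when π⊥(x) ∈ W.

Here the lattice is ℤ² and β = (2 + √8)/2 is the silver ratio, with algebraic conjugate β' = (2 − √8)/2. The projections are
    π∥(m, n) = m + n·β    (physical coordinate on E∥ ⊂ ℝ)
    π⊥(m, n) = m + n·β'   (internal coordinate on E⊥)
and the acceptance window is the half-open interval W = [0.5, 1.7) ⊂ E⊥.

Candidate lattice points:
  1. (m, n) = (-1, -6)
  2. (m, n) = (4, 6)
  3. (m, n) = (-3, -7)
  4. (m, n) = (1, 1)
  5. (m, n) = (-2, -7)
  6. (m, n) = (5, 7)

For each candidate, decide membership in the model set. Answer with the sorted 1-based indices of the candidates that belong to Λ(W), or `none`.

Numerically β ≈ 2.41421 and β' = −1/β ≈ -0.41421.
#1 (-1,-6): internal coord -1 + (-6)·β' = +1.48528; +1.48528 ∈ [0.5, 1.7) → IN Λ
#2 (4,6): internal coord 4 + (6)·β' = +1.51472; +1.51472 ∈ [0.5, 1.7) → IN Λ
#3 (-3,-7): internal coord -3 + (-7)·β' = -0.10051; -0.10051 ∉ [0.5, 1.7) → out
#4 (1,1): internal coord 1 + (1)·β' = +0.58579; +0.58579 ∈ [0.5, 1.7) → IN Λ
#5 (-2,-7): internal coord -2 + (-7)·β' = +0.89949; +0.89949 ∈ [0.5, 1.7) → IN Λ
#6 (5,7): internal coord 5 + (7)·β' = +2.10051; +2.10051 ∉ [0.5, 1.7) → out

1, 2, 4, 5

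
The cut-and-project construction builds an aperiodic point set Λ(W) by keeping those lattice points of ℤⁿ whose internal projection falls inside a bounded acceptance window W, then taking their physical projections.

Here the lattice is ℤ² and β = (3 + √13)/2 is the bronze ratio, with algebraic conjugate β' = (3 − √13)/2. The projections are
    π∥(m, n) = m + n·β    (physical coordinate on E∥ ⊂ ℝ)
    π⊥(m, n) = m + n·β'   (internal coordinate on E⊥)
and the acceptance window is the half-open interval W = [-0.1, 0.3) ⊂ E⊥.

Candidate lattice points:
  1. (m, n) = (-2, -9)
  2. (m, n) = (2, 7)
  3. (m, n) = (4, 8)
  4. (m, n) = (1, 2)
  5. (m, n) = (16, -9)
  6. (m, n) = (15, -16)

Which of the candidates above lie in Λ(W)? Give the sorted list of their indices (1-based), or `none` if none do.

none

Numerically β ≈ 3.30278 and β' = −1/β ≈ -0.30278.
candidate 1: (m,n)=(-2,-9) → π∥ = -2-9·β ≈ -31.72498, π⊥ = -2-9·β' ≈ 0.72498 ∉ [-0.1, 0.3) ⇒ out
candidate 2: (m,n)=(2,7) → π∥ = 2+7·β ≈ 25.11943, π⊥ = 2+7·β' ≈ -0.11943 ∉ [-0.1, 0.3) ⇒ out
candidate 3: (m,n)=(4,8) → π∥ = 4+8·β ≈ 30.42221, π⊥ = 4+8·β' ≈ 1.57779 ∉ [-0.1, 0.3) ⇒ out
candidate 4: (m,n)=(1,2) → π∥ = 1+2·β ≈ 7.60555, π⊥ = 1+2·β' ≈ 0.39445 ∉ [-0.1, 0.3) ⇒ out
candidate 5: (m,n)=(16,-9) → π∥ = 16-9·β ≈ -13.72498, π⊥ = 16-9·β' ≈ 18.72498 ∉ [-0.1, 0.3) ⇒ out
candidate 6: (m,n)=(15,-16) → π∥ = 15-16·β ≈ -37.84441, π⊥ = 15-16·β' ≈ 19.84441 ∉ [-0.1, 0.3) ⇒ out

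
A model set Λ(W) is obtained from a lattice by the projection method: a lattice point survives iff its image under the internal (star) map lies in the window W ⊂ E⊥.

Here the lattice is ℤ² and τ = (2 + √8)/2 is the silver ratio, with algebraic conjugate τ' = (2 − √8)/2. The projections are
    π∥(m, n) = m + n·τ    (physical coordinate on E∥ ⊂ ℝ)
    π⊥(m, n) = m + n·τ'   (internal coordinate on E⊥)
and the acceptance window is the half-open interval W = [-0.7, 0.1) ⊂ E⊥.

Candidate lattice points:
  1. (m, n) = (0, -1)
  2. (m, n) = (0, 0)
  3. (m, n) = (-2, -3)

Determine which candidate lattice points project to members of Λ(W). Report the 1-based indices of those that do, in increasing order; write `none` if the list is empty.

2

τ' = (2−√8)/2 ≈ -0.41421.
[1] lift (0,-1): star map gives 0.41421; window check -0.7 ≤ 0.41421 < 0.1 is false → out
[2] lift (0,0): star map gives 0.00000; window check -0.7 ≤ 0.00000 < 0.1 is true → IN Λ
[3] lift (-2,-3): star map gives -0.75736; window check -0.7 ≤ -0.75736 < 0.1 is false → out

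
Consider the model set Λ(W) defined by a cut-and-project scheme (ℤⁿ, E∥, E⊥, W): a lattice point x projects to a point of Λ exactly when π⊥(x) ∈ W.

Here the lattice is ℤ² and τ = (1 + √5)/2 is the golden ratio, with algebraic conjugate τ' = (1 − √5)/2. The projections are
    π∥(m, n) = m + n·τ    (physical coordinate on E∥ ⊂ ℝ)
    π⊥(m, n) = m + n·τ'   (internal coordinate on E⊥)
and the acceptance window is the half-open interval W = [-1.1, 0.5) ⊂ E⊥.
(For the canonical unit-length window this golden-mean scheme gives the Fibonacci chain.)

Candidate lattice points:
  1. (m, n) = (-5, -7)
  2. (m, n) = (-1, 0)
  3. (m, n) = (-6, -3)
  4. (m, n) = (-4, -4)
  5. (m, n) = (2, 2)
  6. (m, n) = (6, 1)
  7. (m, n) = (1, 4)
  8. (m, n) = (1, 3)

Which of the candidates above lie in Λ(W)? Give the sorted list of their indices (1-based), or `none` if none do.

1, 2, 8

Compute τ' = (1−√5)/2 = -0.61803, so π⊥(m,n) = m -0.61803·n.
[1] lift (-5,-7): star map gives -0.67376; window check -1.1 ≤ -0.67376 < 0.5 is true → IN Λ
[2] lift (-1,0): star map gives -1.00000; window check -1.1 ≤ -1.00000 < 0.5 is true → IN Λ
[3] lift (-6,-3): star map gives -4.14590; window check -1.1 ≤ -4.14590 < 0.5 is false → out
[4] lift (-4,-4): star map gives -1.52786; window check -1.1 ≤ -1.52786 < 0.5 is false → out
[5] lift (2,2): star map gives 0.76393; window check -1.1 ≤ 0.76393 < 0.5 is false → out
[6] lift (6,1): star map gives 5.38197; window check -1.1 ≤ 5.38197 < 0.5 is false → out
[7] lift (1,4): star map gives -1.47214; window check -1.1 ≤ -1.47214 < 0.5 is false → out
[8] lift (1,3): star map gives -0.85410; window check -1.1 ≤ -0.85410 < 0.5 is true → IN Λ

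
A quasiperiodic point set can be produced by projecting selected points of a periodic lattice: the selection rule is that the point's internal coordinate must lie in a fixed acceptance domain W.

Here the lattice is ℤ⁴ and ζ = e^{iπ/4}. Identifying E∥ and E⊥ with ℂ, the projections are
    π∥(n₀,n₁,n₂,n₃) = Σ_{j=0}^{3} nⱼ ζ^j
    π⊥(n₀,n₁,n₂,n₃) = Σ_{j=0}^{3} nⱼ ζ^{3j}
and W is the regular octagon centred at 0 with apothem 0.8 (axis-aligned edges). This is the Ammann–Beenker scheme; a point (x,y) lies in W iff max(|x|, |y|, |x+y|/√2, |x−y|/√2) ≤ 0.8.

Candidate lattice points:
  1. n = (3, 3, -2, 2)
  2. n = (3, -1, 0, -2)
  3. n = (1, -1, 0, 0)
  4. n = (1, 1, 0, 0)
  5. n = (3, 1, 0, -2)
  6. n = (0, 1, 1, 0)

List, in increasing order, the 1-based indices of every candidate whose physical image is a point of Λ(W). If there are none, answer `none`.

π⊥(n) = n₀ + n₁ζ³ + n₂ζ⁶ + n₃ζ⁹ where ζ = e^{iπ/4}.
candidate 1: n = (3, 3, -2, 2) → π⊥ ≈ (+2.29289, +5.53553); max(|x|,|y|,|x±y|/√2) = 5.53553 > 0.8 ⇒ ∉ W
candidate 2: n = (3, -1, 0, -2) → π⊥ ≈ (+2.29289, -2.12132); max(|x|,|y|,|x±y|/√2) = 3.12132 > 0.8 ⇒ ∉ W
candidate 3: n = (1, -1, 0, 0) → π⊥ ≈ (+1.70711, -0.70711); max(|x|,|y|,|x±y|/√2) = 1.70711 > 0.8 ⇒ ∉ W
candidate 4: n = (1, 1, 0, 0) → π⊥ ≈ (+0.29289, +0.70711); max(|x|,|y|,|x±y|/√2) = 0.70711 ≤ 0.8 ⇒ ∈ W
candidate 5: n = (3, 1, 0, -2) → π⊥ ≈ (+0.87868, -0.70711); max(|x|,|y|,|x±y|/√2) = 1.12132 > 0.8 ⇒ ∉ W
candidate 6: n = (0, 1, 1, 0) → π⊥ ≈ (-0.70711, -0.29289); max(|x|,|y|,|x±y|/√2) = 0.70711 ≤ 0.8 ⇒ ∈ W

4, 6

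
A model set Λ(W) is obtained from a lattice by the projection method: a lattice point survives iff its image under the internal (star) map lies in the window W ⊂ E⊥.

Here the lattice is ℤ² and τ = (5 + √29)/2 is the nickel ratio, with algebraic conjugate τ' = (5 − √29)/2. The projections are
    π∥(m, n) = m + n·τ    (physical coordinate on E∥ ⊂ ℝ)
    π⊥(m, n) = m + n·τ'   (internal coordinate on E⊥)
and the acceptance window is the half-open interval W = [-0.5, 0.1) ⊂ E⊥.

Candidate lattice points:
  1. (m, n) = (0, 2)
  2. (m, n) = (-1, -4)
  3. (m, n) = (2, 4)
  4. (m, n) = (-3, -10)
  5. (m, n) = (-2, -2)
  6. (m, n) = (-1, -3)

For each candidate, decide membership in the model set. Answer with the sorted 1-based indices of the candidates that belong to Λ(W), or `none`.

1, 2, 6

Compute τ' = (5−√29)/2 = -0.1926, so π⊥(m,n) = m -0.1926·n.
#1 (0,2): internal coord 0 + (2)·τ' = -0.3852; -0.3852 ∈ [-0.5, 0.1) → IN Λ
#2 (-1,-4): internal coord -1 + (-4)·τ' = -0.2297; -0.2297 ∈ [-0.5, 0.1) → IN Λ
#3 (2,4): internal coord 2 + (4)·τ' = +1.2297; +1.2297 ∉ [-0.5, 0.1) → out
#4 (-3,-10): internal coord -3 + (-10)·τ' = -1.0742; -1.0742 ∉ [-0.5, 0.1) → out
#5 (-2,-2): internal coord -2 + (-2)·τ' = -1.6148; -1.6148 ∉ [-0.5, 0.1) → out
#6 (-1,-3): internal coord -1 + (-3)·τ' = -0.4223; -0.4223 ∈ [-0.5, 0.1) → IN Λ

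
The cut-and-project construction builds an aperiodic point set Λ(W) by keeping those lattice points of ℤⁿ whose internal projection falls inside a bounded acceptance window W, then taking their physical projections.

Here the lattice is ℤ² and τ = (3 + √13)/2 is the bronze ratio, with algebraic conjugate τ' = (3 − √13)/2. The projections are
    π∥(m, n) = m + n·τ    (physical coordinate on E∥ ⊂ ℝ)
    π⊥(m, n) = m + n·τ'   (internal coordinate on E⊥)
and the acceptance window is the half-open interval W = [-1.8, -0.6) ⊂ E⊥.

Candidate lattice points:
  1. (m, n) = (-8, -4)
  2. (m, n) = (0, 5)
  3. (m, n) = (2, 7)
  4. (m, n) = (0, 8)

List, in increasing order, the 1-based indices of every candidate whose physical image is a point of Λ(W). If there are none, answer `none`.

Numerically τ ≈ 3.302776 and τ' = −1/τ ≈ -0.302776.
#1 (-8,-4): internal coord -8 + (-4)·τ' = -6.788897; -6.788897 ∉ [-1.8, -0.6) → out
#2 (0,5): internal coord 0 + (5)·τ' = -1.513878; -1.513878 ∈ [-1.8, -0.6) → IN Λ
#3 (2,7): internal coord 2 + (7)·τ' = -0.119429; -0.119429 ∉ [-1.8, -0.6) → out
#4 (0,8): internal coord 0 + (8)·τ' = -2.422205; -2.422205 ∉ [-1.8, -0.6) → out

2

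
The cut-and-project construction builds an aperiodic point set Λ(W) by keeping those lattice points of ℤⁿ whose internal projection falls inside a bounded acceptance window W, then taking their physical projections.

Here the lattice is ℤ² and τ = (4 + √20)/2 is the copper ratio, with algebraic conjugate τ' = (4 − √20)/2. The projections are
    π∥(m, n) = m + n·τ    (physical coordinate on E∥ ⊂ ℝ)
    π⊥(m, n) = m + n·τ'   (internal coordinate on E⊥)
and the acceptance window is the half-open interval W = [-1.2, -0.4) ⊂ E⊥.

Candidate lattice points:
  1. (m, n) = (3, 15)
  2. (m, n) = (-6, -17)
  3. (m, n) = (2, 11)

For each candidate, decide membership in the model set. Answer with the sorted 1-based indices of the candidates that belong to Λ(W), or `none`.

τ' = (4−√20)/2 ≈ -0.236068.
candidate 1: (m,n)=(3,15) → π∥ = 3+15·τ ≈ 66.541020, π⊥ = 3+15·τ' ≈ -0.541020 ∈ [-1.2, -0.4) ⇒ IN Λ
candidate 2: (m,n)=(-6,-17) → π∥ = -6-17·τ ≈ -78.013156, π⊥ = -6-17·τ' ≈ -1.986844 ∉ [-1.2, -0.4) ⇒ out
candidate 3: (m,n)=(2,11) → π∥ = 2+11·τ ≈ 48.596748, π⊥ = 2+11·τ' ≈ -0.596748 ∈ [-1.2, -0.4) ⇒ IN Λ

1, 3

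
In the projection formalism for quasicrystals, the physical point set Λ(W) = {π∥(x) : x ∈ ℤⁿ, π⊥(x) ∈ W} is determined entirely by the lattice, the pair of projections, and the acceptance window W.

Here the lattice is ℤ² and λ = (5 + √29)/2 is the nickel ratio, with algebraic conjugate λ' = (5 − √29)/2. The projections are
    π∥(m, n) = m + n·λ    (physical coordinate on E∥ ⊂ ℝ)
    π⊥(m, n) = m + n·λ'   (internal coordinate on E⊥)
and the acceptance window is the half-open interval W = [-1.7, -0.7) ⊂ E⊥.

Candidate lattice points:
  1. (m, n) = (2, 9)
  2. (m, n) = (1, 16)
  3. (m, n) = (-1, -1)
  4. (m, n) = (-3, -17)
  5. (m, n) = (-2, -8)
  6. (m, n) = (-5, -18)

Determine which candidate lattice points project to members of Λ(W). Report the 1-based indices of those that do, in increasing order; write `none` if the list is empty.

Numerically λ ≈ 5.1926 and λ' = −1/λ ≈ -0.1926.
#1 (2,9): internal coord 2 + (9)·λ' = +0.2668; +0.2668 ∉ [-1.7, -0.7) → out
#2 (1,16): internal coord 1 + (16)·λ' = -2.0813; -2.0813 ∉ [-1.7, -0.7) → out
#3 (-1,-1): internal coord -1 + (-1)·λ' = -0.8074; -0.8074 ∈ [-1.7, -0.7) → IN Λ
#4 (-3,-17): internal coord -3 + (-17)·λ' = +0.2739; +0.2739 ∉ [-1.7, -0.7) → out
#5 (-2,-8): internal coord -2 + (-8)·λ' = -0.4593; -0.4593 ∉ [-1.7, -0.7) → out
#6 (-5,-18): internal coord -5 + (-18)·λ' = -1.5335; -1.5335 ∈ [-1.7, -0.7) → IN Λ

3, 6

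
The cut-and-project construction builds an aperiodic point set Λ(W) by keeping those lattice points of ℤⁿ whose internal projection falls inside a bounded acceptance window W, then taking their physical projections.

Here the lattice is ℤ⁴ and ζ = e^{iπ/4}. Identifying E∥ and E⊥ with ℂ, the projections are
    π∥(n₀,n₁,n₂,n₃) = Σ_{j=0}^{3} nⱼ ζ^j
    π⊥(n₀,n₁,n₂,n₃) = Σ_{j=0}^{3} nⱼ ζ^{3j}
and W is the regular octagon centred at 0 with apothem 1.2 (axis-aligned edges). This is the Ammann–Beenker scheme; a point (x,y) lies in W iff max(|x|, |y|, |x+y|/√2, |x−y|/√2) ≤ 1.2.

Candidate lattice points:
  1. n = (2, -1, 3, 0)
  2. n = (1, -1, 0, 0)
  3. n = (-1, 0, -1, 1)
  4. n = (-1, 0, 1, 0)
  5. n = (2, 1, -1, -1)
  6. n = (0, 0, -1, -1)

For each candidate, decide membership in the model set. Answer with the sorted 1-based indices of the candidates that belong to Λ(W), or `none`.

5, 6

Internal map: ζ^{3j} for j=0..3 gives (1,0), (−√2/2,√2/2), (0,−1), (√2/2,√2/2).
candidate 1: n = (2, -1, 3, 0) → π⊥ ≈ (+2.70711, -3.70711); max(|x|,|y|,|x±y|/√2) = 4.53553 > 1.2 ⇒ ∉ W
candidate 2: n = (1, -1, 0, 0) → π⊥ ≈ (+1.70711, -0.70711); max(|x|,|y|,|x±y|/√2) = 1.70711 > 1.2 ⇒ ∉ W
candidate 3: n = (-1, 0, -1, 1) → π⊥ ≈ (-0.29289, +1.70711); max(|x|,|y|,|x±y|/√2) = 1.70711 > 1.2 ⇒ ∉ W
candidate 4: n = (-1, 0, 1, 0) → π⊥ ≈ (-1.00000, -1.00000); max(|x|,|y|,|x±y|/√2) = 1.41421 > 1.2 ⇒ ∉ W
candidate 5: n = (2, 1, -1, -1) → π⊥ ≈ (+0.58579, +1.00000); max(|x|,|y|,|x±y|/√2) = 1.12132 ≤ 1.2 ⇒ ∈ W
candidate 6: n = (0, 0, -1, -1) → π⊥ ≈ (-0.70711, +0.29289); max(|x|,|y|,|x±y|/√2) = 0.70711 ≤ 1.2 ⇒ ∈ W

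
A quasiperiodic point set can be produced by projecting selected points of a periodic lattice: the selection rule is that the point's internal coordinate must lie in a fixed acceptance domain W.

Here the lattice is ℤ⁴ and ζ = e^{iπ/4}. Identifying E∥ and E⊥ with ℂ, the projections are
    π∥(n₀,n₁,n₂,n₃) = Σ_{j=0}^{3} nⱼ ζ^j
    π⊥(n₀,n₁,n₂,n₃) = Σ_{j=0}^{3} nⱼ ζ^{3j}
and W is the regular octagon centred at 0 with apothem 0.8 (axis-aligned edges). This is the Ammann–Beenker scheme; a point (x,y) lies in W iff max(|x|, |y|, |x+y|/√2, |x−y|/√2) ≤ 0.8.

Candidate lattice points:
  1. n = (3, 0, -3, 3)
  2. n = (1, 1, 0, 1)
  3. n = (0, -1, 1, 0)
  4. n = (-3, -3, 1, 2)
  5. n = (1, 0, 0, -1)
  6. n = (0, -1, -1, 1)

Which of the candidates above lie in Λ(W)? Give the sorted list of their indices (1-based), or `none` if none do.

π⊥(n) = n₀ + n₁ζ³ + n₂ζ⁶ + n₃ζ⁹ where ζ = e^{iπ/4}.
#1 (3, 0, -3, 3): internal (5.12132, 5.12132); octagon support 7.24264 vs apothem 0.8 → ∉ W
#2 (1, 1, 0, 1): internal (1.00000, 1.41421); octagon support 1.70711 vs apothem 0.8 → ∉ W
#3 (0, -1, 1, 0): internal (0.70711, -1.70711); octagon support 1.70711 vs apothem 0.8 → ∉ W
#4 (-3, -3, 1, 2): internal (0.53553, -1.70711); octagon support 1.70711 vs apothem 0.8 → ∉ W
#5 (1, 0, 0, -1): internal (0.29289, -0.70711); octagon support 0.70711 vs apothem 0.8 → ∈ W
#6 (0, -1, -1, 1): internal (1.41421, 1.00000); octagon support 1.70711 vs apothem 0.8 → ∉ W

5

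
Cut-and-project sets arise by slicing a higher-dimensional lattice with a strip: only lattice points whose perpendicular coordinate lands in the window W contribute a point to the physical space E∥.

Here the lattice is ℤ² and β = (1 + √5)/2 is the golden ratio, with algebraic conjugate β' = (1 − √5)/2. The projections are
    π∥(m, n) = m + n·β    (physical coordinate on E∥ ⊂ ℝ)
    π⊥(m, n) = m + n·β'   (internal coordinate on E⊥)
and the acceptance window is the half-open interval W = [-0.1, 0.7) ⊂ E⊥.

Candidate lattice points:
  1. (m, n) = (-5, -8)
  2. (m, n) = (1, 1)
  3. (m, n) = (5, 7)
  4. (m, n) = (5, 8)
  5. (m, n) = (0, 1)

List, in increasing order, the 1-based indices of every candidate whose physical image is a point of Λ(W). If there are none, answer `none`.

β' = (1−√5)/2 ≈ -0.618034.
candidate 1: (m,n)=(-5,-8) → π∥ = -5-8·β ≈ -17.944272, π⊥ = -5-8·β' ≈ -0.055728 ∈ [-0.1, 0.7) ⇒ IN Λ
candidate 2: (m,n)=(1,1) → π∥ = 1+1·β ≈ 2.618034, π⊥ = 1+1·β' ≈ 0.381966 ∈ [-0.1, 0.7) ⇒ IN Λ
candidate 3: (m,n)=(5,7) → π∥ = 5+7·β ≈ 16.326238, π⊥ = 5+7·β' ≈ 0.673762 ∈ [-0.1, 0.7) ⇒ IN Λ
candidate 4: (m,n)=(5,8) → π∥ = 5+8·β ≈ 17.944272, π⊥ = 5+8·β' ≈ 0.055728 ∈ [-0.1, 0.7) ⇒ IN Λ
candidate 5: (m,n)=(0,1) → π∥ = 0+1·β ≈ 1.618034, π⊥ = 0+1·β' ≈ -0.618034 ∉ [-0.1, 0.7) ⇒ out

1, 2, 3, 4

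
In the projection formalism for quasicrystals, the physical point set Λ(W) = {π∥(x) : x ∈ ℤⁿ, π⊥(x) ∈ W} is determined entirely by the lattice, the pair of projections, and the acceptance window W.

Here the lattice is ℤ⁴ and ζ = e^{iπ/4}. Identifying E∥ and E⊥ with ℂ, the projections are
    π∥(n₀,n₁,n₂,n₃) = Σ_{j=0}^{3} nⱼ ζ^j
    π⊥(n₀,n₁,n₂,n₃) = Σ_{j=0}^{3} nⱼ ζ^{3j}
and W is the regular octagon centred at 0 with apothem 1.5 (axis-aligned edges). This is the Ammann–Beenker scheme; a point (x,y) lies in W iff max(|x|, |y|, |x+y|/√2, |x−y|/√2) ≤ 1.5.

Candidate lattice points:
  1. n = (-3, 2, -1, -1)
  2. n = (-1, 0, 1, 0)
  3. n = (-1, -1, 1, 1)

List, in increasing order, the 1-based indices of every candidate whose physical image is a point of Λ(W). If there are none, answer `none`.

2, 3

With ζ = e^{iπ/4} the internal vectors are ζ^0,ζ^3,ζ^6,ζ^9.
candidate 1: n = (-3, 2, -1, -1) → π⊥ ≈ (-5.12132, +1.70711); max(|x|,|y|,|x±y|/√2) = 5.12132 > 1.5 ⇒ ∉ W
candidate 2: n = (-1, 0, 1, 0) → π⊥ ≈ (-1.00000, -1.00000); max(|x|,|y|,|x±y|/√2) = 1.41421 ≤ 1.5 ⇒ ∈ W
candidate 3: n = (-1, -1, 1, 1) → π⊥ ≈ (+0.41421, -1.00000); max(|x|,|y|,|x±y|/√2) = 1.00000 ≤ 1.5 ⇒ ∈ W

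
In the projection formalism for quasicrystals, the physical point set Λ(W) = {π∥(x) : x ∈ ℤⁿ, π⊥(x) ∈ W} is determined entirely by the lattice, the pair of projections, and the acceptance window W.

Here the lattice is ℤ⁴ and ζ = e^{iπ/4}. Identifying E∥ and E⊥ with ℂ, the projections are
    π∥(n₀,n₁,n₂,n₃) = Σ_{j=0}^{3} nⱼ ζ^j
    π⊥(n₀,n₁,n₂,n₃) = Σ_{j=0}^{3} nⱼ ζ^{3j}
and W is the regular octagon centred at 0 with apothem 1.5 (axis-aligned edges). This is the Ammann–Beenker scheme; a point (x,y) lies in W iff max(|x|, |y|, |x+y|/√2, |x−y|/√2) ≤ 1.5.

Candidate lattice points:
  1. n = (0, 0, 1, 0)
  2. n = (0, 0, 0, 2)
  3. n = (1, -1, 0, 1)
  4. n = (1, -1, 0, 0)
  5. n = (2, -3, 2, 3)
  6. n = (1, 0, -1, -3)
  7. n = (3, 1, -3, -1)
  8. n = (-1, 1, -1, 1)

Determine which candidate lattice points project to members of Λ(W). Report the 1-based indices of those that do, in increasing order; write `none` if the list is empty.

Internal map: ζ^{3j} for j=0..3 gives (1,0), (−√2/2,√2/2), (0,−1), (√2/2,√2/2).
candidate 1: n = (0, 0, 1, 0) → π⊥ ≈ (+0.00000, -1.00000); max(|x|,|y|,|x±y|/√2) = 1.00000 ≤ 1.5 ⇒ ∈ W
candidate 2: n = (0, 0, 0, 2) → π⊥ ≈ (+1.41421, +1.41421); max(|x|,|y|,|x±y|/√2) = 2.00000 > 1.5 ⇒ ∉ W
candidate 3: n = (1, -1, 0, 1) → π⊥ ≈ (+2.41421, +0.00000); max(|x|,|y|,|x±y|/√2) = 2.41421 > 1.5 ⇒ ∉ W
candidate 4: n = (1, -1, 0, 0) → π⊥ ≈ (+1.70711, -0.70711); max(|x|,|y|,|x±y|/√2) = 1.70711 > 1.5 ⇒ ∉ W
candidate 5: n = (2, -3, 2, 3) → π⊥ ≈ (+6.24264, -2.00000); max(|x|,|y|,|x±y|/√2) = 6.24264 > 1.5 ⇒ ∉ W
candidate 6: n = (1, 0, -1, -3) → π⊥ ≈ (-1.12132, -1.12132); max(|x|,|y|,|x±y|/√2) = 1.58579 > 1.5 ⇒ ∉ W
candidate 7: n = (3, 1, -3, -1) → π⊥ ≈ (+1.58579, +3.00000); max(|x|,|y|,|x±y|/√2) = 3.24264 > 1.5 ⇒ ∉ W
candidate 8: n = (-1, 1, -1, 1) → π⊥ ≈ (-1.00000, +2.41421); max(|x|,|y|,|x±y|/√2) = 2.41421 > 1.5 ⇒ ∉ W

1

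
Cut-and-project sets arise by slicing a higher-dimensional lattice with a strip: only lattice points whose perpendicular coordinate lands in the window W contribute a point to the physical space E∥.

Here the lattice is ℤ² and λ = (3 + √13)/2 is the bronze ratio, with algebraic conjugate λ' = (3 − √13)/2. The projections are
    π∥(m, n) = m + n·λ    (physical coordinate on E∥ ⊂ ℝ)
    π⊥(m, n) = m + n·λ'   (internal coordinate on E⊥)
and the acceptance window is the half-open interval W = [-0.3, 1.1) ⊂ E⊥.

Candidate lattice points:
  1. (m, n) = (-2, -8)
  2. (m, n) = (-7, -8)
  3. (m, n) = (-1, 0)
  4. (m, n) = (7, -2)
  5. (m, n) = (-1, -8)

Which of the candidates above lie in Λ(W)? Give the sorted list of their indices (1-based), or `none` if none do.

1

Numerically λ ≈ 3.30278 and λ' = −1/λ ≈ -0.30278.
#1 (-2,-8): internal coord -2 + (-8)·λ' = +0.42221; +0.42221 ∈ [-0.3, 1.1) → IN Λ
#2 (-7,-8): internal coord -7 + (-8)·λ' = -4.57779; -4.57779 ∉ [-0.3, 1.1) → out
#3 (-1,0): internal coord -1 + (0)·λ' = -1.00000; -1.00000 ∉ [-0.3, 1.1) → out
#4 (7,-2): internal coord 7 + (-2)·λ' = +7.60555; +7.60555 ∉ [-0.3, 1.1) → out
#5 (-1,-8): internal coord -1 + (-8)·λ' = +1.42221; +1.42221 ∉ [-0.3, 1.1) → out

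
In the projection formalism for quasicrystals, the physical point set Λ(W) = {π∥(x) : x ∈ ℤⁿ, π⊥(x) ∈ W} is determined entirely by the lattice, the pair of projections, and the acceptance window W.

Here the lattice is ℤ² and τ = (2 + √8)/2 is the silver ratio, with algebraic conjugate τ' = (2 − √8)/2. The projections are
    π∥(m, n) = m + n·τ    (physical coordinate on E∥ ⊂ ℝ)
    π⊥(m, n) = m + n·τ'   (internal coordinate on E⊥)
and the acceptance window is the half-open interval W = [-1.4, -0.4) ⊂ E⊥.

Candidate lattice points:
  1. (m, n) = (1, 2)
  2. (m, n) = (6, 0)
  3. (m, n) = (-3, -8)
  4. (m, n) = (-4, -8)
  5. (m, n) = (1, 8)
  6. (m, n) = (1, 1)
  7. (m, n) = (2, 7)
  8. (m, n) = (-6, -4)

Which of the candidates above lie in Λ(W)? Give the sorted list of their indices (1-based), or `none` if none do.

4, 7

τ' = (2−√8)/2 ≈ -0.414214.
[1] lift (1,2): star map gives 0.171573; window check -1.4 ≤ 0.171573 < -0.4 is false → out
[2] lift (6,0): star map gives 6.000000; window check -1.4 ≤ 6.000000 < -0.4 is false → out
[3] lift (-3,-8): star map gives 0.313708; window check -1.4 ≤ 0.313708 < -0.4 is false → out
[4] lift (-4,-8): star map gives -0.686292; window check -1.4 ≤ -0.686292 < -0.4 is true → IN Λ
[5] lift (1,8): star map gives -2.313708; window check -1.4 ≤ -2.313708 < -0.4 is false → out
[6] lift (1,1): star map gives 0.585786; window check -1.4 ≤ 0.585786 < -0.4 is false → out
[7] lift (2,7): star map gives -0.899495; window check -1.4 ≤ -0.899495 < -0.4 is true → IN Λ
[8] lift (-6,-4): star map gives -4.343146; window check -1.4 ≤ -4.343146 < -0.4 is false → out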